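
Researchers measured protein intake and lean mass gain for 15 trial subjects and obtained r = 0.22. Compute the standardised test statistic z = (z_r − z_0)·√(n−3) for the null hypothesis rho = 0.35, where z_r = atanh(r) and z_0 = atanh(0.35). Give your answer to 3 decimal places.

Fisher z: atanh(0.22) = 0.223656, atanh(0.35) = 0.365444
z = (z_r − z_0)·√(n−3) = (0.223656 − 0.365444)·√12 = -0.141788 · 3.464102 = -0.491

-0.491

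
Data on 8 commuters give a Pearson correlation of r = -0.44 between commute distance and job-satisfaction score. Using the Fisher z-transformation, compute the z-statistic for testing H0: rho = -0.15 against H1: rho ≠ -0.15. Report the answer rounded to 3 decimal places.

-0.718

Fisher z: atanh(-0.44) = -0.472231, atanh(-0.15) = -0.151140
z = (z_r − z_0)·√(n−3) = (-0.472231 − (-0.151140))·√5 = -0.321091 · 2.236068 = -0.718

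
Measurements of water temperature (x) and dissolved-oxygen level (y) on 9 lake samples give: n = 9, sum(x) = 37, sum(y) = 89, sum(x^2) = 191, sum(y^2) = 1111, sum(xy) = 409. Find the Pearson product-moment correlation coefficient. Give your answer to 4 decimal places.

S_xy = nΣxy − ΣxΣy = 9·409 − 37·89 = 3681 − 3293 = 388
S_xx = nΣx² − (Σx)² = 9·191 − 37² = 1719 − 1369 = 350
S_yy = nΣy² − (Σy)² = 9·1111 − 89² = 9999 − 7921 = 2078
r = S_xy / √(S_xx·S_yy) = 388 / √(350·2078) = 388 / √727300 = 388 / 852.8189 = 0.4550

0.4550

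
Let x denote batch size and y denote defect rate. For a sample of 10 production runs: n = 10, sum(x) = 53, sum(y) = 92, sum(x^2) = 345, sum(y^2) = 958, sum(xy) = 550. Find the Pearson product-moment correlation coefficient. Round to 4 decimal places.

Numerator: nΣxy − (Σx)(Σy) = 10·550 − (53)(92) = 624
Denominator: √[(nΣx²−(Σx)²)(nΣy²−(Σy)²)]
  nΣx²−(Σx)² = 10·345 − 2809 = 641;  nΣy²−(Σy)² = 10·958 − 8464 = 1116
  √(641·1116) = √715356 = 845.7872
r = 624 / 845.7872 = 0.7378

0.7378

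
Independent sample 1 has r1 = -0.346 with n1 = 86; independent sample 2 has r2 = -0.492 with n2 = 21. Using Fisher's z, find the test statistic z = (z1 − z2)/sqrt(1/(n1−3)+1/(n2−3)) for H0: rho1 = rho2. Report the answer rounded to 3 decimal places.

0.684

z1 = atanh(-0.346) = -0.360893,  z2 = atanh(-0.492) = -0.538696
SE = √(1/(n1−3) + 1/(n2−3)) = √(1/83 + 1/18) = √(0.0120482 + 0.0555556) = √0.0676038 = 0.260007
z = (z1 − z2)/SE = (-0.360893 − (-0.538696)) / 0.260007 = 0.177803 / 0.260007 = 0.684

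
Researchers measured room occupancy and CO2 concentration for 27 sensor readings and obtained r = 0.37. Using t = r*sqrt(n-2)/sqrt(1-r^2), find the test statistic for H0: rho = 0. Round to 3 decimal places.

1.991

1 − r² = 1 − 0.1369 = 0.8631;  √(1−r²) = 0.929032
√(n−2) = √25 = 5.000000
t = r·√(n−2)/√(1−r²) = 0.37 · 5.000000 / 0.929032 = 1.991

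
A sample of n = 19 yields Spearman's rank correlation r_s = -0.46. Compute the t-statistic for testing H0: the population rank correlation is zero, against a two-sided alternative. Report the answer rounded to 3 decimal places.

-2.136

1 − r_s² = 1 − 0.2116 = 0.7884;  √(1−r_s²) = 0.887919
√(n−2) = √17 = 4.123106
t = r_s·√(n−2)/√(1−r_s²) = -0.46 · 4.123106 / 0.887919 = -2.136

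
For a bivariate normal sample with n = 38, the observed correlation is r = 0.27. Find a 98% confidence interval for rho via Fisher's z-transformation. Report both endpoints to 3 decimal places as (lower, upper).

(-0.116, 0.585)

z_r = atanh(0.27) = 0.276864;  SE = 1/√(n−3) = 1/√35 = 0.169031
z-limits: 0.276864 ± 2.326·0.169031 = 0.276864 ± 0.393166 = [-0.116302, 0.670030]
ρ-limits: (tanh -0.116302, tanh 0.670030) = (-0.116, 0.585)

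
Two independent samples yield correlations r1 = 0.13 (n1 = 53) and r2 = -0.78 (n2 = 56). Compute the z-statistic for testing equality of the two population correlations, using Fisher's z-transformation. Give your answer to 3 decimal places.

z1 = atanh(0.13) = 0.130740,  z2 = atanh(-0.78) = -1.045371
SE = √(1/(n1−3) + 1/(n2−3)) = √(1/50 + 1/53) = √(0.0200000 + 0.0188679) = √0.0388679 = 0.197149
z = (z1 − z2)/SE = (0.130740 − (-1.045371)) / 0.197149 = 1.176111 / 0.197149 = 5.966

5.966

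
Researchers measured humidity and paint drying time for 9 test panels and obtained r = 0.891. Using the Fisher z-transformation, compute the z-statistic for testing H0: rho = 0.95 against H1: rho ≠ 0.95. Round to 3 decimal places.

-0.992

Fisher z: atanh(0.891) = 1.426757, atanh(0.95) = 1.831781
z = (z_r − z_0)·√(n−3) = (1.426757 − 1.831781)·√6 = -0.405024 · 2.449490 = -0.992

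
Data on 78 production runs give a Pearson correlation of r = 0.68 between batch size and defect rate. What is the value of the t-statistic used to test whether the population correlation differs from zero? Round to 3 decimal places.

t = r·√(n−2) / √(1−r²) with r = 0.68, n = 78
  = 0.68·√76 / √(1 − 0.4624)
  = 0.68·8.717798 / 0.733212
  = 5.928103 / 0.733212 = 8.085

8.085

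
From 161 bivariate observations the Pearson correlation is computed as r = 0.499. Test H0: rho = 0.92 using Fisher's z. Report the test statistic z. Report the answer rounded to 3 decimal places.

z_r = atanh(0.499) = 0.547974,  z_0 = atanh(0.92) = 1.589027
SE = 1/√(n−3) = 1/√158 = 0.079556
z = (z_r − z_0)/SE = (0.547974 − 1.589027) / 0.079556 = -1.041053 / 0.079556 = -13.086

-13.086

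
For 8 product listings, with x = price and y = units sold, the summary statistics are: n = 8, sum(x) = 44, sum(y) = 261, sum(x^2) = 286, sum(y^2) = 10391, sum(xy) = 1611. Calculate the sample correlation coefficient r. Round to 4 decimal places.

S_xy = nΣxy − ΣxΣy = 8·1611 − 44·261 = 12888 − 11484 = 1404
S_xx = nΣx² − (Σx)² = 8·286 − 44² = 2288 − 1936 = 352
S_yy = nΣy² − (Σy)² = 8·10391 − 261² = 83128 − 68121 = 15007
r = S_xy / √(S_xx·S_yy) = 1404 / √(352·15007) = 1404 / √5282464 = 1404 / 2298.3612 = 0.6109

0.6109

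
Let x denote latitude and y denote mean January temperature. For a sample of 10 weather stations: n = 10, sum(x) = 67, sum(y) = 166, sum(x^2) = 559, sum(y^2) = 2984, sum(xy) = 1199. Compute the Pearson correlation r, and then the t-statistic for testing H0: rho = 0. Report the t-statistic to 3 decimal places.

1.850

Numerator: nΣxy − (Σx)(Σy) = 10·1199 − (67)(166) = 868
Denominator: √[(nΣx²−(Σx)²)(nΣy²−(Σy)²)]
  nΣx²−(Σx)² = 10·559 − 4489 = 1101;  nΣy²−(Σy)² = 10·2984 − 27556 = 2284
  √(1101·2284) = √2514684 = 1585.7755
r = 868 / 1585.7755 = 0.5474
t = r·√(n−2)/√(1−r²) = 0.5474·√8 / √(1−0.299647) = 1.548281 / 0.836871 = 1.850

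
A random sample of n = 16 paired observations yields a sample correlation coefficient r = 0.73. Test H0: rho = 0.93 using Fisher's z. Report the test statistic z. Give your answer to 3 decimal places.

z_r = atanh(0.73) = 0.928727,  z_0 = atanh(0.93) = 1.658390
SE = 1/√(n−3) = 1/√13 = 0.277350
z = (z_r − z_0)/SE = (0.928727 − 1.658390) / 0.277350 = -0.729663 / 0.277350 = -2.631

-2.631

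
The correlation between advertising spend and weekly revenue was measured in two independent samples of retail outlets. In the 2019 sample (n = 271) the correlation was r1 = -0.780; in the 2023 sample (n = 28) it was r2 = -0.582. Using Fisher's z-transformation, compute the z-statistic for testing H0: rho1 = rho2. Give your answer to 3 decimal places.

z1 = atanh(-0.780) = -1.045371,  z2 = atanh(-0.582) = -0.665482
SE = √(1/(n1−3) + 1/(n2−3)) = √(1/268 + 1/25) = √(0.0037313 + 0.0400000) = √0.0437313 = 0.209120
z = (z1 − z2)/SE = (-1.045371 − (-0.665482)) / 0.209120 = -0.379889 / 0.209120 = -1.817

-1.817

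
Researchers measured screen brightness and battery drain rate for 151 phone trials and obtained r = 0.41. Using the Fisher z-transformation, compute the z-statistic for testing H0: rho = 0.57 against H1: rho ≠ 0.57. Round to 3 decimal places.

Fisher z: atanh(0.41) = 0.435611, atanh(0.57) = 0.647523
z = (z_r − z_0)·√(n−3) = (0.435611 − 0.647523)·√148 = -0.211912 · 12.165525 = -2.578

-2.578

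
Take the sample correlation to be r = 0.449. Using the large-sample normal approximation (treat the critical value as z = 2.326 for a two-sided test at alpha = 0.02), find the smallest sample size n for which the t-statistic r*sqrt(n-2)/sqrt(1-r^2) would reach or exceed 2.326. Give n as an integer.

24

Need r·√(n−2)/√(1−r²) ≥ 2.326
√(n−2) ≥ 2.326·√(1−0.201601) / 0.449 = 2.326·0.893532 / 0.449 = 4.6289
n−2 ≥ 21.4267  ⇒  n ≥ 23.4267
Smallest integer n = 24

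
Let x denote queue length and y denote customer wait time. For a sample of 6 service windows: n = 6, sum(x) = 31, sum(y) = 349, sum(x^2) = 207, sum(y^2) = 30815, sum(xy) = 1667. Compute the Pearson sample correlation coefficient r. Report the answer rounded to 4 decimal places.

-0.1940

Numerator: nΣxy − (Σx)(Σy) = 6·1667 − (31)(349) = -817
Denominator: √[(nΣx²−(Σx)²)(nΣy²−(Σy)²)]
  nΣx²−(Σx)² = 6·207 − 961 = 281;  nΣy²−(Σy)² = 6·30815 − 121801 = 63089
  √(281·63089) = √17728009 = 4210.4642
r = -817 / 4210.4642 = -0.1940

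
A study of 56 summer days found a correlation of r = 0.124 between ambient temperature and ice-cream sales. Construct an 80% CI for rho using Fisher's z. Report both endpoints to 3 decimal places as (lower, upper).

z_r = atanh(0.124) = 0.124641;  SE = 1/√(n−3) = 1/√53 = 0.137361
z-limits: 0.124641 ± 1.282·0.137361 = 0.124641 ± 0.176097 = [-0.051456, 0.300738]
ρ-limits: (tanh -0.051456, tanh 0.300738) = (-0.051, 0.292)

(-0.051, 0.292)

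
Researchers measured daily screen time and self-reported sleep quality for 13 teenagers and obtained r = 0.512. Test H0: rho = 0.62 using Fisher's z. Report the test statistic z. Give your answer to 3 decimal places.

Fisher z: atanh(0.512) = 0.565437, atanh(0.62) = 0.725005
z = (z_r − z_0)·√(n−3) = (0.565437 − 0.725005)·√10 = -0.159568 · 3.162278 = -0.505

-0.505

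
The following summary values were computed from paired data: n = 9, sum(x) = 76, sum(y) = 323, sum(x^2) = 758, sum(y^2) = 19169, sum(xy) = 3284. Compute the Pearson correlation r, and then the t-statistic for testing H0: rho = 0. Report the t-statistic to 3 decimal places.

1.948

S_xy = nΣxy − ΣxΣy = 9·3284 − 76·323 = 29556 − 24548 = 5008
S_xx = nΣx² − (Σx)² = 9·758 − 76² = 6822 − 5776 = 1046
S_yy = nΣy² − (Σy)² = 9·19169 − 323² = 172521 − 104329 = 68192
r = S_xy / √(S_xx·S_yy) = 5008 / √(1046·68192) = 5008 / √71328832 = 5008 / 8445.6398 = 0.5930
t = r·√(n−2)/√(1−r²) = 0.5930·√7 / √(1−0.351649) = 1.568931 / 0.805202 = 1.948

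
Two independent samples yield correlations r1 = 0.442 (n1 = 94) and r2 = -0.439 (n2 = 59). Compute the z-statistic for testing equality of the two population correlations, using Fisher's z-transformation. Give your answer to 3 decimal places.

z1 = atanh(0.442) = 0.474714,  z2 = atanh(-0.439) = -0.470991
SE = √(1/(n1−3) + 1/(n2−3)) = √(1/91 + 1/56) = √(0.0109890 + 0.0178571) = √0.0288461 = 0.169841
z = (z1 − z2)/SE = (0.474714 − (-0.470991)) / 0.169841 = 0.945705 / 0.169841 = 5.568

5.568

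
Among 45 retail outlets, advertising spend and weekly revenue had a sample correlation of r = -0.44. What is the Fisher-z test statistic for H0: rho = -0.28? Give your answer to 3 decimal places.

-1.196

z_r = atanh(-0.44) = -0.472231,  z_0 = atanh(-0.28) = -0.287682
SE = 1/√(n−3) = 1/√42 = 0.154303
z = (z_r − z_0)/SE = (-0.472231 − (-0.287682)) / 0.154303 = -0.184549 / 0.154303 = -1.196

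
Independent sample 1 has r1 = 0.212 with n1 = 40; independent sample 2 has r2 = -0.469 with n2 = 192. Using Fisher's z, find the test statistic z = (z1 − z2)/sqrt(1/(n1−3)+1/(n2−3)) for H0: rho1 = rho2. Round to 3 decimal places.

4.028

Fisher z-transforms: z1 = atanh(0.212) = 0.215265, z2 = atanh(-0.469) = -0.508788; difference d = 0.724053
Var(d) = 1/37 + 1/189 = 0.0270270 + 0.0052910 = 0.0323180
z = d/√Var(d) = 0.724053 / √0.0323180 = 0.724053 / 0.179772 = 4.028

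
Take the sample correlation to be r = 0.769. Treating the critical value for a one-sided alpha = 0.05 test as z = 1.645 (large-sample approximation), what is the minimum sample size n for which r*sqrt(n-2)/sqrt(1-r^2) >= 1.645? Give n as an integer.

4

r√(n−2)/√(1−r²) ≥ 1.645  ⇔  n−2 ≥ (1.645)²·(1−r²)/r²
(1−r²)/r² = (1−0.591361)/0.591361 = 0.6910
n ≥ 2 + 2.706025·0.6910 = 2 + 1.8699 = 3.8699
⌈3.8699⌉ = 4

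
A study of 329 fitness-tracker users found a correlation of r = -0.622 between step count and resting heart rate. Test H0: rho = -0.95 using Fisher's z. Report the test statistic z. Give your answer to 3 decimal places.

19.925

Fisher z: atanh(-0.622) = -0.728261, atanh(-0.95) = -1.831781
z = (z_r − z_0)·√(n−3) = (-0.728261 − (-1.831781))·√326 = 1.103520 · 18.055470 = 19.925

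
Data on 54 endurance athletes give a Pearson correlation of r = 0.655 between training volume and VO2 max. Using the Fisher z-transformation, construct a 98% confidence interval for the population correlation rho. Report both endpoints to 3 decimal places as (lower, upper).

(0.429, 0.804)

Fisher z: z_r = atanh(r) = ½·ln((1+0.655)/(1−0.655)) = 0.784006
SE(z) = 1/√(n−3) = 1/√51 = 0.140028
98% ⇒ z* = 2.326; margin = 2.326·0.140028 = 0.325705
CI on z-scale: (0.458301, 1.109711)
Back-transform: tanh(0.458301) = 0.428698, tanh(1.109711) = 0.803960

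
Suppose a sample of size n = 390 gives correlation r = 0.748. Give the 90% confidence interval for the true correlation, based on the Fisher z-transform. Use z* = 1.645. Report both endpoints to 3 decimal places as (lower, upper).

(0.709, 0.783)

z_r = atanh(0.748) = 0.968399;  SE = 1/√(n−3) = 1/√387 = 0.050833
z-limits: 0.968399 ± 1.645·0.050833 = 0.968399 ± 0.083620 = [0.884779, 1.052019]
ρ-limits: (tanh 0.884779, tanh 1.052019) = (0.709, 0.783)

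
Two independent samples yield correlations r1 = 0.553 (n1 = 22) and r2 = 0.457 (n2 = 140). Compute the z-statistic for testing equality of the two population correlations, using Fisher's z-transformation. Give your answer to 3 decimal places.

z1 = atanh(0.553) = 0.622693,  z2 = atanh(0.457) = 0.493513
SE = √(1/(n1−3) + 1/(n2−3)) = √(1/19 + 1/137) = √(0.0526316 + 0.0072993) = √0.0599309 = 0.244808
z = (z1 − z2)/SE = (0.622693 − 0.493513) / 0.244808 = 0.129180 / 0.244808 = 0.528

0.528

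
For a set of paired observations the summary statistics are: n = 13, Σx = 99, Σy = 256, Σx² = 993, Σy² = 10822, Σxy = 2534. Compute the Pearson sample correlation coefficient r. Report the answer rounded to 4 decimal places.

0.4972

S_xy = nΣxy − ΣxΣy = 13·2534 − 99·256 = 32942 − 25344 = 7598
S_xx = nΣx² − (Σx)² = 13·993 − 99² = 12909 − 9801 = 3108
S_yy = nΣy² − (Σy)² = 13·10822 − 256² = 140686 − 65536 = 75150
r = S_xy / √(S_xx·S_yy) = 7598 / √(3108·75150) = 7598 / √233566200 = 7598 / 15282.8728 = 0.4972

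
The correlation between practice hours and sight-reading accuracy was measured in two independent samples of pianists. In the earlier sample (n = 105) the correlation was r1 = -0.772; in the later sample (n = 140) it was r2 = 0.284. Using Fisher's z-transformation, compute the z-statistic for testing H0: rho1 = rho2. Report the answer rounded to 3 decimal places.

z1 = atanh(-0.772) = -1.025259,  z2 = atanh(0.284) = 0.292028
SE = √(1/(n1−3) + 1/(n2−3)) = √(1/102 + 1/137) = √(0.0098039 + 0.0072993) = √0.0171032 = 0.130779
z = (z1 − z2)/SE = (-1.025259 − 0.292028) / 0.130779 = -1.317287 / 0.130779 = -10.073

-10.073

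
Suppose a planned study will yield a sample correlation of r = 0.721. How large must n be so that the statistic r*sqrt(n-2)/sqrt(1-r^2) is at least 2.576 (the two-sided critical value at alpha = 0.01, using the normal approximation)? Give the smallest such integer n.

Need r·√(n−2)/√(1−r²) ≥ 2.576
√(n−2) ≥ 2.576·√(1−0.519841) / 0.721 = 2.576·0.692935 / 0.721 = 2.4757
n−2 ≥ 6.1291  ⇒  n ≥ 8.1291
Smallest integer n = 9

9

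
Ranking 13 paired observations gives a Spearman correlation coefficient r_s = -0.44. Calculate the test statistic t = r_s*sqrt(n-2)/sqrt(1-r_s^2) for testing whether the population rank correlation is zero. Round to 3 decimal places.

-1.625

t = r_s·√(n−2) / √(1−r_s²) with r_s = -0.44, n = 13
  = -0.44·√11 / √(1 − 0.1936)
  = -0.44·3.316625 / 0.897998
  = -1.459315 / 0.897998 = -1.625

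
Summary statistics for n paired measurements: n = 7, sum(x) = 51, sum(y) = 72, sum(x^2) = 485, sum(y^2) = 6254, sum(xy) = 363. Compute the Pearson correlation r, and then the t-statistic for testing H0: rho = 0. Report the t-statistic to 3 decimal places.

Numerator: nΣxy − (Σx)(Σy) = 7·363 − (51)(72) = -1131
Denominator: √[(nΣx²−(Σx)²)(nΣy²−(Σy)²)]
  nΣx²−(Σx)² = 7·485 − 2601 = 794;  nΣy²−(Σy)² = 7·6254 − 5184 = 38594
  √(794·38594) = √30643636 = 5535.6694
r = -1131 / 5535.6694 = -0.2043
t = r·√(n−2)/√(1−r²) = -0.2043·√5 / √(1−0.041738) = -0.456829 / 0.978909 = -0.467

-0.467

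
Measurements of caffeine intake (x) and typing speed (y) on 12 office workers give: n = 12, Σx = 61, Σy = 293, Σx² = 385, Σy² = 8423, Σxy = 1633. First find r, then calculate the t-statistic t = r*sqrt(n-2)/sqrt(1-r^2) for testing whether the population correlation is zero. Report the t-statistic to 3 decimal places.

S_xy = nΣxy − ΣxΣy = 12·1633 − 61·293 = 19596 − 17873 = 1723
S_xx = nΣx² − (Σx)² = 12·385 − 61² = 4620 − 3721 = 899
S_yy = nΣy² − (Σy)² = 12·8423 − 293² = 101076 − 85849 = 15227
r = S_xy / √(S_xx·S_yy) = 1723 / √(899·15227) = 1723 / √13689073 = 1723 / 3699.8747 = 0.4657
t = r·√(n−2)/√(1−r²) = 0.4657·√10 / √(1−0.216876) = 1.472673 / 0.884943 = 1.664

1.664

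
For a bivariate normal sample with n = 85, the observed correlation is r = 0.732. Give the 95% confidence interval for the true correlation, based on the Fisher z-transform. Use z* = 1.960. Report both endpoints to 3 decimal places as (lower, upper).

(0.615, 0.818)

Fisher z: z_r = atanh(r) = ½·ln((1+0.732)/(1−0.732)) = 0.933023
SE(z) = 1/√(n−3) = 1/√82 = 0.110432
95% ⇒ z* = 1.960; margin = 1.960·0.110432 = 0.216447
CI on z-scale: (0.716576, 1.149470)
Back-transform: tanh(0.716576) = 0.614784, tanh(1.149470) = 0.817578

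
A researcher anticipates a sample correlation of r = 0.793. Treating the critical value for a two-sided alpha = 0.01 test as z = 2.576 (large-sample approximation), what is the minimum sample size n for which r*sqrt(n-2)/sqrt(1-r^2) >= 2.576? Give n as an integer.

6

r√(n−2)/√(1−r²) ≥ 2.576  ⇔  n−2 ≥ (2.576)²·(1−r²)/r²
(1−r²)/r² = (1−0.628849)/0.628849 = 0.5902
n ≥ 2 + 6.635776·0.5902 = 2 + 3.9164 = 5.9164
⌈5.9164⌉ = 6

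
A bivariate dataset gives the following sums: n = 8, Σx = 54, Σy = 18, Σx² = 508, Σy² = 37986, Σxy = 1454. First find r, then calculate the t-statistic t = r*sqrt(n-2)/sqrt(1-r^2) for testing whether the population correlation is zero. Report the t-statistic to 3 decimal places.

S_xy = nΣxy − ΣxΣy = 8·1454 − 54·18 = 11632 − 972 = 10660
S_xx = nΣx² − (Σx)² = 8·508 − 54² = 4064 − 2916 = 1148
S_yy = nΣy² − (Σy)² = 8·37986 − 18² = 303888 − 324 = 303564
r = S_xy / √(S_xx·S_yy) = 10660 / √(1148·303564) = 10660 / √348491472 = 10660 / 18667.9263 = 0.5710
t = r·√(n−2)/√(1−r²) = 0.5710·√6 / √(1−0.326041) = 1.398659 / 0.820950 = 1.704

1.704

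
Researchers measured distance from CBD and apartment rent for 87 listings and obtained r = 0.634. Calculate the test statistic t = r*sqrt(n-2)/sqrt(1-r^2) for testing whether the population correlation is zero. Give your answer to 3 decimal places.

t = r·√(n−2) / √(1−r²) with r = 0.634, n = 87
  = 0.634·√85 / √(1 − 0.401956)
  = 0.634·9.219544 / 0.773333
  = 5.845191 / 0.773333 = 7.558

7.558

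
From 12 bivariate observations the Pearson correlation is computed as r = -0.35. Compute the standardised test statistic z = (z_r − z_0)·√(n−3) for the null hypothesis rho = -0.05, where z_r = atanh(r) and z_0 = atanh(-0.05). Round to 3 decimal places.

-0.946

z_r = atanh(-0.35) = -0.365444,  z_0 = atanh(-0.05) = -0.050042
SE = 1/√(n−3) = 1/√9 = 0.333333
z = (z_r − z_0)/SE = (-0.365444 − (-0.050042)) / 0.333333 = -0.315402 / 0.333333 = -0.946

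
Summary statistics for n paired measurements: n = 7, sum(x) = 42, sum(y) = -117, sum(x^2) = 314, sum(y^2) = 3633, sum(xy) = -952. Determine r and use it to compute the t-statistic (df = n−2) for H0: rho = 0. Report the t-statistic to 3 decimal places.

Numerator: nΣxy − (Σx)(Σy) = 7·(-952) − (42)(-117) = -1750
Denominator: √[(nΣx²−(Σx)²)(nΣy²−(Σy)²)]
  nΣx²−(Σx)² = 7·314 − 1764 = 434;  nΣy²−(Σy)² = 7·3633 − 13689 = 11742
  √(434·11742) = √5096028 = 2257.4384
r = -1750 / 2257.4384 = -0.7752
t = r·√(n−2)/√(1−r²) = -0.7752·√5 / √(1−0.600935) = -1.733400 / 0.631716 = -2.744

-2.744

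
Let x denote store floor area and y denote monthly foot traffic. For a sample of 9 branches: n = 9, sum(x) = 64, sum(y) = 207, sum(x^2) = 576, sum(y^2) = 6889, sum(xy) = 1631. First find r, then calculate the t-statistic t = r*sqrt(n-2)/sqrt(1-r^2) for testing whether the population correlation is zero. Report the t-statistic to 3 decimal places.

S_xy = nΣxy − ΣxΣy = 9·1631 − 64·207 = 14679 − 13248 = 1431
S_xx = nΣx² − (Σx)² = 9·576 − 64² = 5184 − 4096 = 1088
S_yy = nΣy² − (Σy)² = 9·6889 − 207² = 62001 − 42849 = 19152
r = S_xy / √(S_xx·S_yy) = 1431 / √(1088·19152) = 1431 / √20837376 = 1431 / 4564.7975 = 0.3135
t = r·√(n−2)/√(1−r²) = 0.3135·√7 / √(1−0.098282) = 0.829443 / 0.949588 = 0.873

0.873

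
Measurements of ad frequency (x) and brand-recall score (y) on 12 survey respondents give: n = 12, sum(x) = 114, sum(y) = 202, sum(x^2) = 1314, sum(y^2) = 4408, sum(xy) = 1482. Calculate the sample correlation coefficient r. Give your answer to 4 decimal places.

-0.9058

Numerator: nΣxy − (Σx)(Σy) = 12·1482 − (114)(202) = -5244
Denominator: √[(nΣx²−(Σx)²)(nΣy²−(Σy)²)]
  nΣx²−(Σx)² = 12·1314 − 12996 = 2772;  nΣy²−(Σy)² = 12·4408 − 40804 = 12092
  √(2772·12092) = √33519024 = 5789.5616
r = -5244 / 5789.5616 = -0.9058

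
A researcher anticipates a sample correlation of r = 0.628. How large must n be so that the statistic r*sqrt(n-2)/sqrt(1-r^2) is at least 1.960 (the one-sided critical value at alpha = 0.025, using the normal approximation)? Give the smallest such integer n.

8

r√(n−2)/√(1−r²) ≥ 1.960  ⇔  n−2 ≥ (1.960)²·(1−r²)/r²
(1−r²)/r² = (1−0.394384)/0.394384 = 1.5356
n ≥ 2 + 3.8416·1.5356 = 2 + 5.8992 = 7.8992
⌈7.8992⌉ = 8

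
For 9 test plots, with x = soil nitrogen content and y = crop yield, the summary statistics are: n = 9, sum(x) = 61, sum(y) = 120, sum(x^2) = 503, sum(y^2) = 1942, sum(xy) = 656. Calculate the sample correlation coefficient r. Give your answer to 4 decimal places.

-0.8990

S_xy = nΣxy − ΣxΣy = 9·656 − 61·120 = 5904 − 7320 = -1416
S_xx = nΣx² − (Σx)² = 9·503 − 61² = 4527 − 3721 = 806
S_yy = nΣy² − (Σy)² = 9·1942 − 120² = 17478 − 14400 = 3078
r = S_xy / √(S_xx·S_yy) = -1416 / √(806·3078) = -1416 / √2480868 = -1416 / 1575.0771 = -0.8990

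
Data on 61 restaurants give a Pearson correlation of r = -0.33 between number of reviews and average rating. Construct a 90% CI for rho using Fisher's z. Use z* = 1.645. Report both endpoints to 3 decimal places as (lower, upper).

(-0.507, -0.126)

z_r = atanh(-0.33) = -0.342828;  SE = 1/√(n−3) = 1/√58 = 0.131306
z-limits: -0.342828 ± 1.645·0.131306 = -0.342828 ± 0.215998 = [-0.558826, -0.126830]
ρ-limits: (tanh -0.558826, tanh -0.126830) = (-0.507, -0.126)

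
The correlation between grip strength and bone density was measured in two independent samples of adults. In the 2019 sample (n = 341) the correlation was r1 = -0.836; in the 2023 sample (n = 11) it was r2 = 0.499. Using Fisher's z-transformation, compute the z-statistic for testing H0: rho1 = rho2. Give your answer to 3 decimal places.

z1 = atanh(-0.836) = -1.207739,  z2 = atanh(0.499) = 0.547974
SE = √(1/(n1−3) + 1/(n2−3)) = √(1/338 + 1/8) = √(0.0029586 + 0.1250000) = √0.1279586 = 0.357713
z = (z1 − z2)/SE = (-1.207739 − 0.547974) / 0.357713 = -1.755713 / 0.357713 = -4.908

-4.908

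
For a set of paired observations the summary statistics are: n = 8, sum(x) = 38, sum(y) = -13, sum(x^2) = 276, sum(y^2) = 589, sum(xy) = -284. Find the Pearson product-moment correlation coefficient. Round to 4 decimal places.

S_xy = nΣxy − ΣxΣy = 8·(-284) − 38·(-13) = -2272 − (-494) = -1778
S_xx = nΣx² − (Σx)² = 8·276 − 38² = 2208 − 1444 = 764
S_yy = nΣy² − (Σy)² = 8·589 − (-13)² = 4712 − 169 = 4543
r = S_xy / √(S_xx·S_yy) = -1778 / √(764·4543) = -1778 / √3470852 = -1778 / 1863.0223 = -0.9544

-0.9544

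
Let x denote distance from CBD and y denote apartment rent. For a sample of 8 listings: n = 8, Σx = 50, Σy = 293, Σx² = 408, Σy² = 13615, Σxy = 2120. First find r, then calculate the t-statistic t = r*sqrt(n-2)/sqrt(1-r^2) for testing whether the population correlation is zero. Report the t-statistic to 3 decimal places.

1.614

Numerator: nΣxy − (Σx)(Σy) = 8·2120 − (50)(293) = 2310
Denominator: √[(nΣx²−(Σx)²)(nΣy²−(Σy)²)]
  nΣx²−(Σx)² = 8·408 − 2500 = 764;  nΣy²−(Σy)² = 8·13615 − 85849 = 23071
  √(764·23071) = √17626244 = 4198.3621
r = 2310 / 4198.3621 = 0.5502
t = r·√(n−2)/√(1−r²) = 0.5502·√6 / √(1−0.302720) = 1.347709 / 0.835033 = 1.614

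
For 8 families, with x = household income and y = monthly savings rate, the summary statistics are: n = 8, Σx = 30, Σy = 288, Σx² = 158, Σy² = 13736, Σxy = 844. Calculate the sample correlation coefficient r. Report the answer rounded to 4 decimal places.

Numerator: nΣxy − (Σx)(Σy) = 8·844 − (30)(288) = -1888
Denominator: √[(nΣx²−(Σx)²)(nΣy²−(Σy)²)]
  nΣx²−(Σx)² = 8·158 − 900 = 364;  nΣy²−(Σy)² = 8·13736 − 82944 = 26944
  √(364·26944) = √9807616 = 3131.7114
r = -1888 / 3131.7114 = -0.6029

-0.6029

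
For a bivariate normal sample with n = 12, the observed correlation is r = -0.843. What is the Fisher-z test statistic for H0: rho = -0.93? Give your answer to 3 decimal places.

z_r = atanh(-0.843) = -1.231452,  z_0 = atanh(-0.93) = -1.658390
SE = 1/√(n−3) = 1/√9 = 0.333333
z = (z_r − z_0)/SE = (-1.231452 − (-1.658390)) / 0.333333 = 0.426938 / 0.333333 = 1.281

1.281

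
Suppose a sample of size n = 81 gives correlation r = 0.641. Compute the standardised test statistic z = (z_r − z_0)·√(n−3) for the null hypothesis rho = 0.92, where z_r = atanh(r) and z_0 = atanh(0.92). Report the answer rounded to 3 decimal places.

-7.323

Fisher z: atanh(0.641) = 0.759869, atanh(0.92) = 1.589027
z = (z_r − z_0)·√(n−3) = (0.759869 − 1.589027)·√78 = -0.829158 · 8.831761 = -7.323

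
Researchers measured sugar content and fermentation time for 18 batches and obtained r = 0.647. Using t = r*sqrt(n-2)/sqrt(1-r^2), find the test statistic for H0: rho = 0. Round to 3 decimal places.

3.394

t = r·√(n−2) / √(1−r²) with r = 0.647, n = 18
  = 0.647·√16 / √(1 − 0.418609)
  = 0.647·4.000000 / 0.762490
  = 2.588000 / 0.762490 = 3.394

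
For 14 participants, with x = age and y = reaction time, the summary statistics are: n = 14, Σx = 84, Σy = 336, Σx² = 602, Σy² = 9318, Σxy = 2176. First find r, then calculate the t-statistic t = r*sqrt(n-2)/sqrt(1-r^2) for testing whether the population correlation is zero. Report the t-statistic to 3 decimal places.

S_xy = nΣxy − ΣxΣy = 14·2176 − 84·336 = 30464 − 28224 = 2240
S_xx = nΣx² − (Σx)² = 14·602 − 84² = 8428 − 7056 = 1372
S_yy = nΣy² − (Σy)² = 14·9318 − 336² = 130452 − 112896 = 17556
r = S_xy / √(S_xx·S_yy) = 2240 / √(1372·17556) = 2240 / √24086832 = 2240 / 4907.8337 = 0.4564
t = r·√(n−2)/√(1−r²) = 0.4564·√12 / √(1−0.208301) = 1.581016 / 0.889775 = 1.777

1.777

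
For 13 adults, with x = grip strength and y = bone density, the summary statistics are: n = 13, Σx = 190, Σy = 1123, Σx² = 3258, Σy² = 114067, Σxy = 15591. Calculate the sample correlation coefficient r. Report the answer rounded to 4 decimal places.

-0.2870

S_xy = nΣxy − ΣxΣy = 13·15591 − 190·1123 = 202683 − 213370 = -10687
S_xx = nΣx² − (Σx)² = 13·3258 − 190² = 42354 − 36100 = 6254
S_yy = nΣy² − (Σy)² = 13·114067 − 1123² = 1482871 − 1261129 = 221742
r = S_xy / √(S_xx·S_yy) = -10687 / √(6254·221742) = -10687 / √1386774468 = -10687 / 37239.4209 = -0.2870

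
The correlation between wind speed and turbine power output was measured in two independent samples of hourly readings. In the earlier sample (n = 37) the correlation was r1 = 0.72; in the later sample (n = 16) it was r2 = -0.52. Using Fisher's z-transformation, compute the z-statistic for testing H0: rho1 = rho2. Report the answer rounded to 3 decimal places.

z1 = atanh(0.72) = 0.907645,  z2 = atanh(-0.52) = -0.576340
SE = √(1/(n1−3) + 1/(n2−3)) = √(1/34 + 1/13) = √(0.0294118 + 0.0769231) = √0.1063349 = 0.326090
z = (z1 − z2)/SE = (0.907645 − (-0.576340)) / 0.326090 = 1.483985 / 0.326090 = 4.551

4.551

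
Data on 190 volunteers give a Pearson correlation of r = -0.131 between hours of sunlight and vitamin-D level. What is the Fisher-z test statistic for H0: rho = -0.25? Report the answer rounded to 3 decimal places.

1.691

Fisher z: atanh(-0.131) = -0.131757, atanh(-0.25) = -0.255413
z = (z_r − z_0)·√(n−3) = (-0.131757 − (-0.255413))·√187 = 0.123656 · 13.674794 = 1.691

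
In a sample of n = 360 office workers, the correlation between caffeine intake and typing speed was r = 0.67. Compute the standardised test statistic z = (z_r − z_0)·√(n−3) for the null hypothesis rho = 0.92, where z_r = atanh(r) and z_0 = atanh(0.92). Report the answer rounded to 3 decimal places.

-14.705

Fisher z: atanh(0.67) = 0.810743, atanh(0.92) = 1.589027
z = (z_r − z_0)·√(n−3) = (0.810743 − 1.589027)·√357 = -0.778284 · 18.894444 = -14.705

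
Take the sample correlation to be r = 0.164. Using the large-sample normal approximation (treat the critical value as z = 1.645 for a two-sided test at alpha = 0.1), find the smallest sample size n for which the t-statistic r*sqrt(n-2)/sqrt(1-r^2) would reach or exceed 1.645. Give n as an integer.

100

r√(n−2)/√(1−r²) ≥ 1.645  ⇔  n−2 ≥ (1.645)²·(1−r²)/r²
(1−r²)/r² = (1−0.026896)/0.026896 = 36.1802
n ≥ 2 + 2.706025·36.1802 = 2 + 97.9045 = 99.9045
⌈99.9045⌉ = 100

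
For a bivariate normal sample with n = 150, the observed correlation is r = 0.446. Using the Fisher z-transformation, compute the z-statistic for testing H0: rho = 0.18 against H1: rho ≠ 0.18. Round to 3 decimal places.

3.610

Fisher z: atanh(0.446) = 0.479696, atanh(0.18) = 0.181983
z = (z_r − z_0)·√(n−3) = (0.479696 − 0.181983)·√147 = 0.297713 · 12.124356 = 3.610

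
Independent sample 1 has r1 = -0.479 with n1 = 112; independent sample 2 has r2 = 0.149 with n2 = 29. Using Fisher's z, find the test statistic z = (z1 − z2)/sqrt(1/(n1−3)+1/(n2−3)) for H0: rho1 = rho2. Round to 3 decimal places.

z1 = atanh(-0.479) = -0.521686,  z2 = atanh(0.149) = 0.150118
SE = √(1/(n1−3) + 1/(n2−3)) = √(1/109 + 1/26) = √(0.0091743 + 0.0384615) = √0.0476358 = 0.218256
z = (z1 − z2)/SE = (-0.521686 − 0.150118) / 0.218256 = -0.671804 / 0.218256 = -3.078

-3.078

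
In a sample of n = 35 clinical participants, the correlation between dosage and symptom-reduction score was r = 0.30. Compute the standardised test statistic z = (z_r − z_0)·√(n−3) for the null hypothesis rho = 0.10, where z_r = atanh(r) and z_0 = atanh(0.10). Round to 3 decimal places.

1.183

Fisher z: atanh(0.30) = 0.309520, atanh(0.10) = 0.100335
z = (z_r − z_0)·√(n−3) = (0.309520 − 0.100335)·√32 = 0.209185 · 5.656854 = 1.183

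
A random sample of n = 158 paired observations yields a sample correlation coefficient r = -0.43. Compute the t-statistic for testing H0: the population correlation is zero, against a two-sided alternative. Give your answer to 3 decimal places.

t = r·√(n−2) / √(1−r²) with r = -0.43, n = 158
  = -0.43·√156 / √(1 − 0.1849)
  = -0.43·12.489996 / 0.902829
  = -5.370698 / 0.902829 = -5.949

-5.949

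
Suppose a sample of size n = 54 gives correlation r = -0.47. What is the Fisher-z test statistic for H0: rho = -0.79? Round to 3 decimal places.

Fisher z: atanh(-0.47) = -0.510070, atanh(-0.79) = -1.071432
z = (z_r − z_0)·√(n−3) = (-0.510070 − (-1.071432))·√51 = 0.561362 · 7.141428 = 4.009

4.009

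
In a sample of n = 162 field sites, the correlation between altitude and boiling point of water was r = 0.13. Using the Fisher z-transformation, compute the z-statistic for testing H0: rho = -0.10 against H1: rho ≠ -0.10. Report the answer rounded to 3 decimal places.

Fisher z: atanh(0.13) = 0.130740, atanh(-0.10) = -0.100335
z = (z_r − z_0)·√(n−3) = (0.130740 − (-0.100335))·√159 = 0.231075 · 12.609520 = 2.914

2.914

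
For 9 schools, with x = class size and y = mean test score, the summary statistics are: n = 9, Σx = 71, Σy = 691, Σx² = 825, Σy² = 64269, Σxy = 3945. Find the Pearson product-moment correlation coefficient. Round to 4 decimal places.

S_xy = nΣxy − ΣxΣy = 9·3945 − 71·691 = 35505 − 49061 = -13556
S_xx = nΣx² − (Σx)² = 9·825 − 71² = 7425 − 5041 = 2384
S_yy = nΣy² − (Σy)² = 9·64269 − 691² = 578421 − 477481 = 100940
r = S_xy / √(S_xx·S_yy) = -13556 / √(2384·100940) = -13556 / √240640960 = -13556 / 15512.6065 = -0.8739

-0.8739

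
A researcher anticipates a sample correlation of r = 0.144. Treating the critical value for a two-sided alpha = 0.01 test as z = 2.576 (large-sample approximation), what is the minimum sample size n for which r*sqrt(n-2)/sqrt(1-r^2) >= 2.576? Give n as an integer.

r√(n−2)/√(1−r²) ≥ 2.576  ⇔  n−2 ≥ (2.576)²·(1−r²)/r²
(1−r²)/r² = (1−0.020736)/0.020736 = 47.2253
n ≥ 2 + 6.635776·47.2253 = 2 + 313.3765 = 315.3765
⌈315.3765⌉ = 316

316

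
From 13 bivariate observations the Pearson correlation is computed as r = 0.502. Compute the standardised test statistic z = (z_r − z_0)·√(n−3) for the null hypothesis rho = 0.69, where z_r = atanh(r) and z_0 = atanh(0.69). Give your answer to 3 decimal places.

-0.936

Fisher z: atanh(0.502) = 0.551976, atanh(0.69) = 0.847956
z = (z_r − z_0)·√(n−3) = (0.551976 − 0.847956)·√10 = -0.295980 · 3.162278 = -0.936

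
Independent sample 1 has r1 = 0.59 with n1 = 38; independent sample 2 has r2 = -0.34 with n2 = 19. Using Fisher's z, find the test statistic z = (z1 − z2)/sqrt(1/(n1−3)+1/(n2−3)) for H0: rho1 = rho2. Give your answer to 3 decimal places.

z1 = atanh(0.59) = 0.677666,  z2 = atanh(-0.34) = -0.354093
SE = √(1/(n1−3) + 1/(n2−3)) = √(1/35 + 1/16) = √(0.0285714 + 0.0625000) = √0.0910714 = 0.301780
z = (z1 − z2)/SE = (0.677666 − (-0.354093)) / 0.301780 = 1.031759 / 0.301780 = 3.419

3.419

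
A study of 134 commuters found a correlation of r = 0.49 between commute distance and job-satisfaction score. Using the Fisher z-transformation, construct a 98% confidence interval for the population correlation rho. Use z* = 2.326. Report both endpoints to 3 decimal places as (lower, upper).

(0.321, 0.629)

z_r = atanh(0.49) = 0.536060;  SE = 1/√(n−3) = 1/√131 = 0.087370
z-limits: 0.536060 ± 2.326·0.087370 = 0.536060 ± 0.203223 = [0.332837, 0.739283]
ρ-limits: (tanh 0.332837, tanh 0.739283) = (0.321, 0.629)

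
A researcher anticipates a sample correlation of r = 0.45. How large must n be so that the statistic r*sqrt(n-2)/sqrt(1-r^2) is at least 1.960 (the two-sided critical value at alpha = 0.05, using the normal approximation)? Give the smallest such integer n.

r√(n−2)/√(1−r²) ≥ 1.960  ⇔  n−2 ≥ (1.960)²·(1−r²)/r²
(1−r²)/r² = (1−0.2025)/0.2025 = 3.9383
n ≥ 2 + 3.8416·3.9383 = 2 + 15.1294 = 17.1294
⌈17.1294⌉ = 18

18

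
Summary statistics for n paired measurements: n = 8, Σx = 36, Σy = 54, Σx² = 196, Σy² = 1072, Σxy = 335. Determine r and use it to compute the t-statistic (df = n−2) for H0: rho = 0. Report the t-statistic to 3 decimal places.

1.805

Numerator: nΣxy − (Σx)(Σy) = 8·335 − (36)(54) = 736
Denominator: √[(nΣx²−(Σx)²)(nΣy²−(Σy)²)]
  nΣx²−(Σx)² = 8·196 − 1296 = 272;  nΣy²−(Σy)² = 8·1072 − 2916 = 5660
  √(272·5660) = √1539520 = 1240.7740
r = 736 / 1240.7740 = 0.5932
t = r·√(n−2)/√(1−r²) = 0.5932·√6 / √(1−0.351886) = 1.453037 / 0.805055 = 1.805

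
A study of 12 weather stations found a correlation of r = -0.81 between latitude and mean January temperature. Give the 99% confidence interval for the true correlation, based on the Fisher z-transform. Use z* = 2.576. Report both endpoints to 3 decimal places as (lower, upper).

Fisher z: z_r = atanh(r) = ½·ln((1+(-0.81))/(1−(-0.81))) = -1.127029
SE(z) = 1/√(n−3) = 1/√9 = 0.333333
99% ⇒ z* = 2.576; margin = 2.576·0.333333 = 0.858666
CI on z-scale: (-1.985695, -0.268363)
Back-transform: tanh(-1.985695) = -0.963003, tanh(-0.268363) = -0.262101

(-0.963, -0.262)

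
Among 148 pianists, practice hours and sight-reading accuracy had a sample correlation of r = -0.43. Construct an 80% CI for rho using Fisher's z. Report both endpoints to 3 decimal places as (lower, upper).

(-0.513, -0.339)

z_r = atanh(-0.43) = -0.459897;  SE = 1/√(n−3) = 1/√145 = 0.083045
z-limits: -0.459897 ± 1.282·0.083045 = -0.459897 ± 0.106464 = [-0.566361, -0.353433]
ρ-limits: (tanh -0.566361, tanh -0.353433) = (-0.513, -0.339)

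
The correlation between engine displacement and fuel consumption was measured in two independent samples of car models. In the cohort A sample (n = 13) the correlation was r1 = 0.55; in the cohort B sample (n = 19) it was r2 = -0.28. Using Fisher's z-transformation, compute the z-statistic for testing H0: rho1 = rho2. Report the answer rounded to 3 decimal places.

2.248

Fisher z-transforms: z1 = atanh(0.55) = 0.618381, z2 = atanh(-0.28) = -0.287682; difference d = 0.906063
Var(d) = 1/10 + 1/16 = 0.1000000 + 0.0625000 = 0.1625000
z = d/√Var(d) = 0.906063 / √0.1625000 = 0.906063 / 0.403113 = 2.248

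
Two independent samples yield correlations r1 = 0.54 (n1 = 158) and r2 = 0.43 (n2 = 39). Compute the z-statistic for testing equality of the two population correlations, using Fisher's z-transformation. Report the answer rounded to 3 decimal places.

z1 = atanh(0.54) = 0.604156,  z2 = atanh(0.43) = 0.459897
SE = √(1/(n1−3) + 1/(n2−3)) = √(1/155 + 1/36) = √(0.0064516 + 0.0277778) = √0.0342294 = 0.185012
z = (z1 − z2)/SE = (0.604156 − 0.459897) / 0.185012 = 0.144259 / 0.185012 = 0.780

0.780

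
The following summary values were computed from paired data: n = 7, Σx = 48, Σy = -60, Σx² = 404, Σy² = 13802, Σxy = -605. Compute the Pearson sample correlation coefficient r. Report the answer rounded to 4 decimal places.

-0.1941

S_xy = nΣxy − ΣxΣy = 7·(-605) − 48·(-60) = -4235 − (-2880) = -1355
S_xx = nΣx² − (Σx)² = 7·404 − 48² = 2828 − 2304 = 524
S_yy = nΣy² − (Σy)² = 7·13802 − (-60)² = 96614 − 3600 = 93014
r = S_xy / √(S_xx·S_yy) = -1355 / √(524·93014) = -1355 / √48739336 = -1355 / 6981.3563 = -0.1941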